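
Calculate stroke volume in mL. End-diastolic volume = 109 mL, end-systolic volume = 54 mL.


SV = EDV - ESV
SV = 109 - 54
SV = 55 mL


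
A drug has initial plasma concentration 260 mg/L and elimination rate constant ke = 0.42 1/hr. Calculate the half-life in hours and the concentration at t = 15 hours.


t_half = ln(2) / ke = 0.693147 / 0.42 = 1.65 hr
C(t) = C0 * exp(-ke*t) = 260 * exp(-0.42*15)
C(15) = 0.4774 mg/L


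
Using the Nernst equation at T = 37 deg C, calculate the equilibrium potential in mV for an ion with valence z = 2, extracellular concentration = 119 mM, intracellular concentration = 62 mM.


E = (RT/(zF)) * ln(C_out/C_in)
T = 37 + 273.15 = 310.15 K
E = (8.314 * 310.15 / (2 * 96485)) * ln(119/62)
E = 8.712 mV


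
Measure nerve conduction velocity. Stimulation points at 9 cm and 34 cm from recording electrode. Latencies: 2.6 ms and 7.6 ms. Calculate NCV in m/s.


Distance = (34 - 9) / 100 = 0.25 m
dt = (7.6 - 2.6) / 1000 = 0.005 s
NCV = dist / dt = 50 m/s


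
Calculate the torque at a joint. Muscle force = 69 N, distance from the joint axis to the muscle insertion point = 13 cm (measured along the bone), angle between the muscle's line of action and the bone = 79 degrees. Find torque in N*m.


Torque = F * d * sin(theta)   (moment arm = d*sin(theta))
d = 13 cm = 0.13 m
Torque = 69 * 0.13 * sin(79)
Torque = 8.805 N*m


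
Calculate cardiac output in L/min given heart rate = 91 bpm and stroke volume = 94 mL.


CO = HR * SV
CO = 91 * 94 / 1000
CO = 8.554 L/min


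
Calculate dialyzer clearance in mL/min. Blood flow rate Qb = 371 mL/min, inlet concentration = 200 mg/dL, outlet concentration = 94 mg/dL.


K = Qb * (Cb_in - Cb_out) / Cb_in
K = 371 * (200 - 94) / 200
K = 196.6 mL/min


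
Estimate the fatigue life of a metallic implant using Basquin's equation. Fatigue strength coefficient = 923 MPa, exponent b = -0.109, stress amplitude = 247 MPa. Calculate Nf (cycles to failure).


sigma_a = sigma_f' * (2Nf)^b
2Nf = (sigma_a/sigma_f')^(1/b)
2Nf = (247/923)^(1/-0.109)
2Nf = 178787.49
Nf = 8.939e+04


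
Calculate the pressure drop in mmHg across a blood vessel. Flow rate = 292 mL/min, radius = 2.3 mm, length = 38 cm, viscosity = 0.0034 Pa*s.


dP = 8*mu*L*Q / (pi*r^4)
Q = 292 mL/min = 4.86667e-06 m^3/s
dP = 572.167 Pa = 572.167 / 133.322 mmHg = 4.292 mmHg


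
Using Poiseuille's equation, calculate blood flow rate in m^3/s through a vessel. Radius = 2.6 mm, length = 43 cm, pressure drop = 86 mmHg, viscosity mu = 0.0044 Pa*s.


Q = pi*r^4*dP / (8*mu*L)
r = 0.0026 m, L = 0.43 m
dP = 86 mmHg = 11465.692 Pa
Q = 1.0875e-04 m^3/s


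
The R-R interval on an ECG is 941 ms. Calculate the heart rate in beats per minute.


HR = 60 / RR_interval(s)
RR = 941 ms = 0.941 s
HR = 60 / 0.941 = 63.76 bpm


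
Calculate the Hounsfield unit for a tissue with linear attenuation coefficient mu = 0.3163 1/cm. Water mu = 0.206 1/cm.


HU = ((mu_tissue - mu_water) / mu_water) * 1000
HU = ((0.3163 - 0.206) / 0.206) * 1000
HU = 535.4


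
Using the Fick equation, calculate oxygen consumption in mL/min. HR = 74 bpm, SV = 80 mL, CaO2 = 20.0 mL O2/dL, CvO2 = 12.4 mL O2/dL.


CO = HR*SV = 74*80/1000 = 5.92 L/min
a-v O2 diff = 20.0 - 12.4 = 7.6 mL/dL
VO2 = CO * (CaO2-CvO2) * 10 dL/L
VO2 = 5.92 * 7.6 * 10
VO2 = 449.9 mL/min


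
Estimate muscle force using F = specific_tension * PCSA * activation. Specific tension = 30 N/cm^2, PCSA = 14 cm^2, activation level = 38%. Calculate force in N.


F = sigma * PCSA * activation
F = 30 * 14 * 0.38
F = 159.6 N


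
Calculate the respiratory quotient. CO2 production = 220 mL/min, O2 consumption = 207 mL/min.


RQ = VCO2 / VO2
RQ = 220 / 207
RQ = 1.063


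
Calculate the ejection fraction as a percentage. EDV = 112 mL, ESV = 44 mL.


SV = EDV - ESV = 112 - 44 = 68 mL
EF = SV/EDV * 100 = 68/112 * 100
EF = 60.71%


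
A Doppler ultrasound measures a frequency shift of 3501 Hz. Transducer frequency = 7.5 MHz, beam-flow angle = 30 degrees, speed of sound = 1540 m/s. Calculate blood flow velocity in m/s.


v = fd * c / (2 * f0 * cos(theta))
v = 3501 * 1540 / (2 * 7.5000e+06 * cos(30))
v = 0.415 m/s


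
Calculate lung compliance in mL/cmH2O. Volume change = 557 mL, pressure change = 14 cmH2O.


C = dV / dP
C = 557 / 14
C = 39.79 mL/cmH2O


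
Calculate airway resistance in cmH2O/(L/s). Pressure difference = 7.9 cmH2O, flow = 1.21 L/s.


R = dP / flow
R = 7.9 / 1.21
R = 6.529 cmH2O/(L/s)


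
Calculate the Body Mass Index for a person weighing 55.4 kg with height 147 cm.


BMI = weight / height^2
height = 147 cm = 1.47 m
BMI = 55.4 / 1.47^2
BMI = 25.64 kg/m^2


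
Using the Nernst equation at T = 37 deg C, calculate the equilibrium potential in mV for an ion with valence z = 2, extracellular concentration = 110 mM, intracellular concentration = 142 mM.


E = (RT/(zF)) * ln(C_out/C_in)
T = 37 + 273.15 = 310.15 K
E = (8.314 * 310.15 / (2 * 96485)) * ln(110/142)
E = -3.412 mV


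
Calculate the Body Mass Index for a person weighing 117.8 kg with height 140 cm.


BMI = weight / height^2
height = 140 cm = 1.4 m
BMI = 117.8 / 1.4^2
BMI = 60.1 kg/m^2


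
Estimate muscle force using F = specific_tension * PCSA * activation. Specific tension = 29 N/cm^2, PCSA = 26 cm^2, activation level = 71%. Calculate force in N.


F = sigma * PCSA * activation
F = 29 * 26 * 0.71
F = 535.3 N


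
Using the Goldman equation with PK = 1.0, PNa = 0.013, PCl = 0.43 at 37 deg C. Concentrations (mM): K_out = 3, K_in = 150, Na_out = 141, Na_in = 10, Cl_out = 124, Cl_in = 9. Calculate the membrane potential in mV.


Vm = (RT/F)*ln((PK*Ko + PNa*Nao + PCl*Cli)/(PK*Ki + PNa*Nai + PCl*Clo))
Numer = 8.703, Denom = 203.45
Vm = -84.23 mV


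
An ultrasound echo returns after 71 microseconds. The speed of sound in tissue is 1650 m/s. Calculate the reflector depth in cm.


depth = c * t / 2
t = 71 us = 7.1000e-05 s
depth = 1650 * 7.1000e-05 / 2
depth = 0.058575 m = 5.8575 cm


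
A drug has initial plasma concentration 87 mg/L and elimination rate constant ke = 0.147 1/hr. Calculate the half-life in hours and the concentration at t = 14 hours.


t_half = ln(2) / ke = 0.693147 / 0.147 = 4.715 hr
C(t) = C0 * exp(-ke*t) = 87 * exp(-0.147*14)
C(14) = 11.11 mg/L


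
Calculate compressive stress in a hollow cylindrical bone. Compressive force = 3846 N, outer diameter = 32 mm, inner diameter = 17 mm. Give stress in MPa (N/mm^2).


A = pi*(r_o^2 - r_i^2)
r_o = 16 mm, r_i = 8.5 mm
A = 577.268 mm^2
sigma = F/A = 3846 / 577.268
sigma = 6.662 MPa


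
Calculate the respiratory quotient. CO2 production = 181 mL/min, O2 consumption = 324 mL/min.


RQ = VCO2 / VO2
RQ = 181 / 324
RQ = 0.5586


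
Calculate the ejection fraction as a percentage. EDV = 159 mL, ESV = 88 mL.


SV = EDV - ESV = 159 - 88 = 71 mL
EF = SV/EDV * 100 = 71/159 * 100
EF = 44.65%


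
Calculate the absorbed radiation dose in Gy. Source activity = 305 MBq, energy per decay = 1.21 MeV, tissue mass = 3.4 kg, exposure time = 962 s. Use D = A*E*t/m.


A = 305 MBq = 3.0500e+08 Bq
E = 1.21 MeV = 1.93842e-13 J
D = A*E*t/m = 3.0500e+08*1.93842e-13*962/3.4
D = 0.01673 Gy


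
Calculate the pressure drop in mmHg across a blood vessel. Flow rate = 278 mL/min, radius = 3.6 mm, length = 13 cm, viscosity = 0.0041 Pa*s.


dP = 8*mu*L*Q / (pi*r^4)
Q = 278 mL/min = 4.63333e-06 m^3/s
dP = 37.4413 Pa = 37.4413 / 133.322 mmHg = 0.2808 mmHg


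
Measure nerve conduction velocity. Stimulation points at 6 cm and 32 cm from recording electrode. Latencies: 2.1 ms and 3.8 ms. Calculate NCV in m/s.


Distance = (32 - 6) / 100 = 0.26 m
dt = (3.8 - 2.1) / 1000 = 0.0017 s
NCV = dist / dt = 152.9 m/s


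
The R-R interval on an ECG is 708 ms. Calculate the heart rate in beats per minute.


HR = 60 / RR_interval(s)
RR = 708 ms = 0.708 s
HR = 60 / 0.708 = 84.75 bpm


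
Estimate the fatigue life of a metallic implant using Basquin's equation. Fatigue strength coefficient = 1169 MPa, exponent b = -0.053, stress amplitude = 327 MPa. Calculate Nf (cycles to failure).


sigma_a = sigma_f' * (2Nf)^b
2Nf = (sigma_a/sigma_f')^(1/b)
2Nf = (327/1169)^(1/-0.053)
2Nf = 2.7478653e+10
Nf = 1.3739e+10


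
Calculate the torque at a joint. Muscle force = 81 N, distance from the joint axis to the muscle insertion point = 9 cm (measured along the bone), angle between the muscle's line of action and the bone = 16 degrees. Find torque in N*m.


Torque = F * d * sin(theta)   (moment arm = d*sin(theta))
d = 9 cm = 0.09 m
Torque = 81 * 0.09 * sin(16)
Torque = 2.009 N*m


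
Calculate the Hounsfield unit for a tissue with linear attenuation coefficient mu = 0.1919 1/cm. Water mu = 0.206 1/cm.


HU = ((mu_tissue - mu_water) / mu_water) * 1000
HU = ((0.1919 - 0.206) / 0.206) * 1000
HU = -68.45


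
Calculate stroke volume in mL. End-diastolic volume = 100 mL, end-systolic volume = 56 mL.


SV = EDV - ESV
SV = 100 - 56
SV = 44 mL


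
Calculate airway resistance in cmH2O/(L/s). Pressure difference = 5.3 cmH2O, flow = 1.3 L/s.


R = dP / flow
R = 5.3 / 1.3
R = 4.077 cmH2O/(L/s)


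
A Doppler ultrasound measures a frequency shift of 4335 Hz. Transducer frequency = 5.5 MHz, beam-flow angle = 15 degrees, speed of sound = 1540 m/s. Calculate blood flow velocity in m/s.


v = fd * c / (2 * f0 * cos(theta))
v = 4335 * 1540 / (2 * 5.5000e+06 * cos(15))
v = 0.6283 m/s


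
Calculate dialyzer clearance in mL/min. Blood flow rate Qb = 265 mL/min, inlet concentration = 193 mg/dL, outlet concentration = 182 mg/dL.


K = Qb * (Cb_in - Cb_out) / Cb_in
K = 265 * (193 - 182) / 193
K = 15.1 mL/min


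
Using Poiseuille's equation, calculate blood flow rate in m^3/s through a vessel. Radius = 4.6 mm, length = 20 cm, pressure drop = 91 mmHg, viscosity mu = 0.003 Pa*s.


Q = pi*r^4*dP / (8*mu*L)
r = 0.0046 m, L = 0.2 m
dP = 91 mmHg = 12132.302 Pa
Q = 0.003555 m^3/s


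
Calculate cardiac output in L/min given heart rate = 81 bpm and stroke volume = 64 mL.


CO = HR * SV
CO = 81 * 64 / 1000
CO = 5.184 L/min


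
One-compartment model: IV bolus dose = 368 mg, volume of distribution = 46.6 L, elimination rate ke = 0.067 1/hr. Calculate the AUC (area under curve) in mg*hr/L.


C0 = Dose/Vd = 368/46.6 = 7.897 mg/L
AUC = C0/ke = 7.897/0.067
AUC = 117.9 mg*hr/L


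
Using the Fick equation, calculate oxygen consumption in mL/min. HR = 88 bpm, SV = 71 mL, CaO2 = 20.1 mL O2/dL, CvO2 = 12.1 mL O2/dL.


CO = HR*SV = 88*71/1000 = 6.248 L/min
a-v O2 diff = 20.1 - 12.1 = 8 mL/dL
VO2 = CO * (CaO2-CvO2) * 10 dL/L
VO2 = 6.248 * 8 * 10
VO2 = 499.8 mL/min


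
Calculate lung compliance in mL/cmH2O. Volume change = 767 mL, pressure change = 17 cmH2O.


C = dV / dP
C = 767 / 17
C = 45.12 mL/cmH2O


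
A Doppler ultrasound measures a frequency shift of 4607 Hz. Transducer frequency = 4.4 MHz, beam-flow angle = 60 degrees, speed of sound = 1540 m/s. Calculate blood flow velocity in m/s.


v = fd * c / (2 * f0 * cos(theta))
v = 4607 * 1540 / (2 * 4.4000e+06 * cos(60))
v = 1.612 m/s


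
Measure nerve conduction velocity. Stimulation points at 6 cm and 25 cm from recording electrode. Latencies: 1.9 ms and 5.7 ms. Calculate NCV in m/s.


Distance = (25 - 6) / 100 = 0.19 m
dt = (5.7 - 1.9) / 1000 = 0.0038 s
NCV = dist / dt = 50 m/s


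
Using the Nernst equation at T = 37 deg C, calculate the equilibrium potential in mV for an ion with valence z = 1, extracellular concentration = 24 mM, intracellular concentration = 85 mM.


E = (RT/(zF)) * ln(C_out/C_in)
T = 37 + 273.15 = 310.15 K
E = (8.314 * 310.15 / (1 * 96485)) * ln(24/85)
E = -33.8 mV


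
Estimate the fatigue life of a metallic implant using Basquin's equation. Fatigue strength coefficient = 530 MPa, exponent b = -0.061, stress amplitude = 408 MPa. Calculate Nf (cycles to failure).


sigma_a = sigma_f' * (2Nf)^b
2Nf = (sigma_a/sigma_f')^(1/b)
2Nf = (408/530)^(1/-0.061)
2Nf = 72.870637
Nf = 36.44


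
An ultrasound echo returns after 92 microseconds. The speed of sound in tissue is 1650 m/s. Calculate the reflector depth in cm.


depth = c * t / 2
t = 92 us = 9.2000e-05 s
depth = 1650 * 9.2000e-05 / 2
depth = 0.0759 m = 7.59 cm


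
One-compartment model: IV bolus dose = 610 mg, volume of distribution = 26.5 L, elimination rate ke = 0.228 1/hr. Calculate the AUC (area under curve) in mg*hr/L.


C0 = Dose/Vd = 610/26.5 = 23.0189 mg/L
AUC = C0/ke = 23.0189/0.228
AUC = 101 mg*hr/L


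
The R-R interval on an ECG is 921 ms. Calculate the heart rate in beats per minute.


HR = 60 / RR_interval(s)
RR = 921 ms = 0.921 s
HR = 60 / 0.921 = 65.15 bpm


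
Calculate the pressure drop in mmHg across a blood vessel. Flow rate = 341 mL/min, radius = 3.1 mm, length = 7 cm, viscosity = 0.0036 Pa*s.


dP = 8*mu*L*Q / (pi*r^4)
Q = 341 mL/min = 5.68333e-06 m^3/s
dP = 39.4909 Pa = 39.4909 / 133.322 mmHg = 0.2962 mmHg


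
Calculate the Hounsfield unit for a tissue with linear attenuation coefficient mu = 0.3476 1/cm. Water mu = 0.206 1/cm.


HU = ((mu_tissue - mu_water) / mu_water) * 1000
HU = ((0.3476 - 0.206) / 0.206) * 1000
HU = 687.4


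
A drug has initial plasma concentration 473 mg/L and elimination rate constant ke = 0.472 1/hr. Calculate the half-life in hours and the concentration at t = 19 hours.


t_half = ln(2) / ke = 0.693147 / 0.472 = 1.469 hr
C(t) = C0 * exp(-ke*t) = 473 * exp(-0.472*19)
C(19) = 0.06027 mg/L


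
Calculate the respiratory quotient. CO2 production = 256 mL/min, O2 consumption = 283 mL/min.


RQ = VCO2 / VO2
RQ = 256 / 283
RQ = 0.9046


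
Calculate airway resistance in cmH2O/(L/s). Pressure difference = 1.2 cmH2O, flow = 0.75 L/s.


R = dP / flow
R = 1.2 / 0.75
R = 1.6 cmH2O/(L/s)


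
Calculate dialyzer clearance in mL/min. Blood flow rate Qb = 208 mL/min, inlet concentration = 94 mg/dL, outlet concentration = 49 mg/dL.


K = Qb * (Cb_in - Cb_out) / Cb_in
K = 208 * (94 - 49) / 94
K = 99.57 mL/min


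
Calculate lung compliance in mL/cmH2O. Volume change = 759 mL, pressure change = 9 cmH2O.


C = dV / dP
C = 759 / 9
C = 84.33 mL/cmH2O


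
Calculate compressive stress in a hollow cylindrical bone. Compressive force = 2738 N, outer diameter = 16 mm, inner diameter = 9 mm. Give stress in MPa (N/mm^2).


A = pi*(r_o^2 - r_i^2)
r_o = 8 mm, r_i = 4.5 mm
A = 137.445 mm^2
sigma = F/A = 2738 / 137.445
sigma = 19.92 MPa


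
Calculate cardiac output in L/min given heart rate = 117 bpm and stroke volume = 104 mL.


CO = HR * SV
CO = 117 * 104 / 1000
CO = 12.17 L/min


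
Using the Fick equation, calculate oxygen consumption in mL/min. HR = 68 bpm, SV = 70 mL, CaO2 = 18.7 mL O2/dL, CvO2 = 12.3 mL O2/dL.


CO = HR*SV = 68*70/1000 = 4.76 L/min
a-v O2 diff = 18.7 - 12.3 = 6.4 mL/dL
VO2 = CO * (CaO2-CvO2) * 10 dL/L
VO2 = 4.76 * 6.4 * 10
VO2 = 304.6 mL/min


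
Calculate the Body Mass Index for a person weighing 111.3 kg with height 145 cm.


BMI = weight / height^2
height = 145 cm = 1.45 m
BMI = 111.3 / 1.45^2
BMI = 52.94 kg/m^2


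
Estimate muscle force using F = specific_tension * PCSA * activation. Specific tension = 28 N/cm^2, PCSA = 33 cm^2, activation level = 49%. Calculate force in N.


F = sigma * PCSA * activation
F = 28 * 33 * 0.49
F = 452.8 N


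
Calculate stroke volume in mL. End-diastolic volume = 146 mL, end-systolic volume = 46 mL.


SV = EDV - ESV
SV = 146 - 46
SV = 100 mL


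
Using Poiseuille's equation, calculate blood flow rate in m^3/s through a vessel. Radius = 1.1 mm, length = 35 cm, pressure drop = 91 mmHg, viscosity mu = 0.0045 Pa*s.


Q = pi*r^4*dP / (8*mu*L)
r = 0.0011 m, L = 0.35 m
dP = 91 mmHg = 12132.302 Pa
Q = 4.4289e-06 m^3/s


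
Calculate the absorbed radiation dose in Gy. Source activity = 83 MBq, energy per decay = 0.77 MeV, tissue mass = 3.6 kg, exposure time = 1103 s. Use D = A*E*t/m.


A = 83 MBq = 8.3000e+07 Bq
E = 0.77 MeV = 1.23354e-13 J
D = A*E*t/m = 8.3000e+07*1.23354e-13*1103/3.6
D = 0.003137 Gy


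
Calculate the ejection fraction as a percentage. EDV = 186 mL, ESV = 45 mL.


SV = EDV - ESV = 186 - 45 = 141 mL
EF = SV/EDV * 100 = 141/186 * 100
EF = 75.81%


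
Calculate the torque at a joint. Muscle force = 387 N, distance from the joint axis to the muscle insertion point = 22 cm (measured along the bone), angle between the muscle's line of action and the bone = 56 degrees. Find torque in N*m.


Torque = F * d * sin(theta)   (moment arm = d*sin(theta))
d = 22 cm = 0.22 m
Torque = 387 * 0.22 * sin(56)
Torque = 70.58 N*m


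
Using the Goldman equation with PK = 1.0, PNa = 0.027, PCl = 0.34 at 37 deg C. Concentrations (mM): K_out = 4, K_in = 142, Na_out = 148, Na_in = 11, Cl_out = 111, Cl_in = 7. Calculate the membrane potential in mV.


Vm = (RT/F)*ln((PK*Ko + PNa*Nao + PCl*Cli)/(PK*Ki + PNa*Nai + PCl*Clo))
Numer = 10.376, Denom = 180.037
Vm = -76.27 mV


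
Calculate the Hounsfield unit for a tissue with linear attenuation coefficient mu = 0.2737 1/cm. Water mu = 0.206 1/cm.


HU = ((mu_tissue - mu_water) / mu_water) * 1000
HU = ((0.2737 - 0.206) / 0.206) * 1000
HU = 328.6


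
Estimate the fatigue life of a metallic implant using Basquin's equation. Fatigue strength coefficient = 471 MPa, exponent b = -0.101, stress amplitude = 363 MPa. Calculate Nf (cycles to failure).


sigma_a = sigma_f' * (2Nf)^b
2Nf = (sigma_a/sigma_f')^(1/b)
2Nf = (363/471)^(1/-0.101)
2Nf = 13.180849
Nf = 6.59


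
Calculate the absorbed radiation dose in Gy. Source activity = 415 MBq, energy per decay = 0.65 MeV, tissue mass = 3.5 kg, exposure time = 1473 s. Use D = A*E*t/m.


A = 415 MBq = 4.1500e+08 Bq
E = 0.65 MeV = 1.0413e-13 J
D = A*E*t/m = 4.1500e+08*1.0413e-13*1473/3.5
D = 0.01819 Gy


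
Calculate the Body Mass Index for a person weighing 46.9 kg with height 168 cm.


BMI = weight / height^2
height = 168 cm = 1.68 m
BMI = 46.9 / 1.68^2
BMI = 16.62 kg/m^2


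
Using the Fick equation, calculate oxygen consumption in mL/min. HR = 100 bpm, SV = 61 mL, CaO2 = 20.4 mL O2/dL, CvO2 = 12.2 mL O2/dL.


CO = HR*SV = 100*61/1000 = 6.1 L/min
a-v O2 diff = 20.4 - 12.2 = 8.2 mL/dL
VO2 = CO * (CaO2-CvO2) * 10 dL/L
VO2 = 6.1 * 8.2 * 10
VO2 = 500.2 mL/min


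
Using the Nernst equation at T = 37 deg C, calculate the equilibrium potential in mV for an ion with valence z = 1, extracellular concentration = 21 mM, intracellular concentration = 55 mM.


E = (RT/(zF)) * ln(C_out/C_in)
T = 37 + 273.15 = 310.15 K
E = (8.314 * 310.15 / (1 * 96485)) * ln(21/55)
E = -25.73 mV


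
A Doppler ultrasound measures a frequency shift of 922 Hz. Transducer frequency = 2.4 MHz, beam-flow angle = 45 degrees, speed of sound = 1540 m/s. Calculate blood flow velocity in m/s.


v = fd * c / (2 * f0 * cos(theta))
v = 922 * 1540 / (2 * 2.4000e+06 * cos(45))
v = 0.4183 m/s


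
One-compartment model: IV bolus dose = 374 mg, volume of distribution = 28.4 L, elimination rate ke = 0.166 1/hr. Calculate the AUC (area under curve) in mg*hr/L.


C0 = Dose/Vd = 374/28.4 = 13.169 mg/L
AUC = C0/ke = 13.169/0.166
AUC = 79.33 mg*hr/L


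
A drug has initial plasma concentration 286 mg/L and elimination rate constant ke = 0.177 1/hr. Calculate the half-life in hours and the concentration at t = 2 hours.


t_half = ln(2) / ke = 0.693147 / 0.177 = 3.916 hr
C(t) = C0 * exp(-ke*t) = 286 * exp(-0.177*2)
C(2) = 200.7 mg/L


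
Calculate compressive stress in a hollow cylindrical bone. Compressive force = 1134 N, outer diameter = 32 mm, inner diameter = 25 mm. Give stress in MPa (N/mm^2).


A = pi*(r_o^2 - r_i^2)
r_o = 16 mm, r_i = 12.5 mm
A = 313.374 mm^2
sigma = F/A = 1134 / 313.374
sigma = 3.619 MPa


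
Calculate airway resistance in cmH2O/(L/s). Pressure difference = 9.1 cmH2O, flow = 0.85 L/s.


R = dP / flow
R = 9.1 / 0.85
R = 10.71 cmH2O/(L/s)


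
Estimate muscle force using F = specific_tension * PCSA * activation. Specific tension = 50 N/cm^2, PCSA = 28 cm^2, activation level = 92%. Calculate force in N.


F = sigma * PCSA * activation
F = 50 * 28 * 0.92
F = 1288 N


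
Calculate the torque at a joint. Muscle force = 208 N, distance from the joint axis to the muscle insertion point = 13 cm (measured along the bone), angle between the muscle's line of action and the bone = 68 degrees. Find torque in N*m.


Torque = F * d * sin(theta)   (moment arm = d*sin(theta))
d = 13 cm = 0.13 m
Torque = 208 * 0.13 * sin(68)
Torque = 25.07 N*m


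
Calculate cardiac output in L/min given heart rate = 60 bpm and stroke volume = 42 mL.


CO = HR * SV
CO = 60 * 42 / 1000
CO = 2.52 L/min


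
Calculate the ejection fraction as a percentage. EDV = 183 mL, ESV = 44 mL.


SV = EDV - ESV = 183 - 44 = 139 mL
EF = SV/EDV * 100 = 139/183 * 100
EF = 75.96%


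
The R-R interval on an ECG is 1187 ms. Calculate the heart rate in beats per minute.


HR = 60 / RR_interval(s)
RR = 1187 ms = 1.187 s
HR = 60 / 1.187 = 50.55 bpm


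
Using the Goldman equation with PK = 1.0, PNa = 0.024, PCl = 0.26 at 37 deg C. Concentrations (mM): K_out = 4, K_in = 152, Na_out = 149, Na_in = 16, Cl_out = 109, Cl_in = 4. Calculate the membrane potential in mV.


Vm = (RT/F)*ln((PK*Ko + PNa*Nao + PCl*Cli)/(PK*Ki + PNa*Nai + PCl*Clo))
Numer = 8.616, Denom = 180.724
Vm = -81.33 mV


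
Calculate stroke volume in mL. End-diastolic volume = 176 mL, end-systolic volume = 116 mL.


SV = EDV - ESV
SV = 176 - 116
SV = 60 mL


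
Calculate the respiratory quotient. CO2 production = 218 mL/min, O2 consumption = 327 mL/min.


RQ = VCO2 / VO2
RQ = 218 / 327
RQ = 0.6667


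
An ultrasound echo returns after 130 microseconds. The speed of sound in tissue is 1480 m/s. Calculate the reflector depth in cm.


depth = c * t / 2
t = 130 us = 1.3000e-04 s
depth = 1480 * 1.3000e-04 / 2
depth = 0.0962 m = 9.62 cm


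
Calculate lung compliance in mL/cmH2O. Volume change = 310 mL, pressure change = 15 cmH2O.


C = dV / dP
C = 310 / 15
C = 20.67 mL/cmH2O


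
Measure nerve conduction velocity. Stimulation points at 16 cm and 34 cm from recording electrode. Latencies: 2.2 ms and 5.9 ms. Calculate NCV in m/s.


Distance = (34 - 16) / 100 = 0.18 m
dt = (5.9 - 2.2) / 1000 = 0.0037 s
NCV = dist / dt = 48.65 m/s


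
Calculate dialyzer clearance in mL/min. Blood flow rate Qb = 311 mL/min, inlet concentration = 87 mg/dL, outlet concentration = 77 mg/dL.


K = Qb * (Cb_in - Cb_out) / Cb_in
K = 311 * (87 - 77) / 87
K = 35.75 mL/min


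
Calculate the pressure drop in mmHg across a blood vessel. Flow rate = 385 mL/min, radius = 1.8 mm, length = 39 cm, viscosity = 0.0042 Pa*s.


dP = 8*mu*L*Q / (pi*r^4)
Q = 385 mL/min = 6.41667e-06 m^3/s
dP = 2549.61 Pa = 2549.61 / 133.322 mmHg = 19.12 mmHg


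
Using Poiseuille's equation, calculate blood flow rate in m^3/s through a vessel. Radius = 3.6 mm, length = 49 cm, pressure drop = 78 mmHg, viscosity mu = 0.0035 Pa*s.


Q = pi*r^4*dP / (8*mu*L)
r = 0.0036 m, L = 0.49 m
dP = 78 mmHg = 10399.116 Pa
Q = 3.9995e-04 m^3/s


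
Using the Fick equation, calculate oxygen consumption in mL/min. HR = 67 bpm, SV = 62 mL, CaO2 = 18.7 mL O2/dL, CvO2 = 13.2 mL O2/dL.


CO = HR*SV = 67*62/1000 = 4.154 L/min
a-v O2 diff = 18.7 - 13.2 = 5.5 mL/dL
VO2 = CO * (CaO2-CvO2) * 10 dL/L
VO2 = 4.154 * 5.5 * 10
VO2 = 228.5 mL/min


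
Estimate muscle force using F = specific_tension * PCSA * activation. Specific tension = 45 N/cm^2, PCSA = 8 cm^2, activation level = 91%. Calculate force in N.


F = sigma * PCSA * activation
F = 45 * 8 * 0.91
F = 327.6 N


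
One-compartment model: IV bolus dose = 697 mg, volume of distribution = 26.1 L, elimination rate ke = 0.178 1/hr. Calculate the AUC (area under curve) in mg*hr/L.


C0 = Dose/Vd = 697/26.1 = 26.705 mg/L
AUC = C0/ke = 26.705/0.178
AUC = 150 mg*hr/L


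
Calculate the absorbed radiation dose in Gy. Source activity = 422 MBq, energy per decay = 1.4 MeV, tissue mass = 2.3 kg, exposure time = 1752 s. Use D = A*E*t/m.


A = 422 MBq = 4.2200e+08 Bq
E = 1.4 MeV = 2.2428e-13 J
D = A*E*t/m = 4.2200e+08*2.2428e-13*1752/2.3
D = 0.0721 Gy


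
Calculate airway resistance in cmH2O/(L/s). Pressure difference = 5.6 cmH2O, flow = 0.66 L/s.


R = dP / flow
R = 5.6 / 0.66
R = 8.485 cmH2O/(L/s)


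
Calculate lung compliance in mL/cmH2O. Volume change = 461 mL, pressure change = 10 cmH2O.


C = dV / dP
C = 461 / 10
C = 46.1 mL/cmH2O


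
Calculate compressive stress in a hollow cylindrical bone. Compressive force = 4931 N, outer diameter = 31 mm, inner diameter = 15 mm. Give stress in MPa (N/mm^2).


A = pi*(r_o^2 - r_i^2)
r_o = 15.5 mm, r_i = 7.5 mm
A = 578.053 mm^2
sigma = F/A = 4931 / 578.053
sigma = 8.53 MPa


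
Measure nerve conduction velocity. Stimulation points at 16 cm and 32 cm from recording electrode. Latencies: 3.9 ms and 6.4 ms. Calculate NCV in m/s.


Distance = (32 - 16) / 100 = 0.16 m
dt = (6.4 - 3.9) / 1000 = 0.0025 s
NCV = dist / dt = 64 m/s


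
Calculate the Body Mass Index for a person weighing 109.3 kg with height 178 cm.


BMI = weight / height^2
height = 178 cm = 1.78 m
BMI = 109.3 / 1.78^2
BMI = 34.5 kg/m^2


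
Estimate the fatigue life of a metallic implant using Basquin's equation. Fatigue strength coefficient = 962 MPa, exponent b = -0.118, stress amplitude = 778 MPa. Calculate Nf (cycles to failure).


sigma_a = sigma_f' * (2Nf)^b
2Nf = (sigma_a/sigma_f')^(1/b)
2Nf = (778/962)^(1/-0.118)
2Nf = 6.0439044
Nf = 3.022


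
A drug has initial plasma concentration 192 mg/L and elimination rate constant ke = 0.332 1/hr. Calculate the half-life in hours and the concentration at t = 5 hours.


t_half = ln(2) / ke = 0.693147 / 0.332 = 2.088 hr
C(t) = C0 * exp(-ke*t) = 192 * exp(-0.332*5)
C(5) = 36.51 mg/L


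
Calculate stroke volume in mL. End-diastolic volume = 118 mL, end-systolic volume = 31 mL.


SV = EDV - ESV
SV = 118 - 31
SV = 87 mL


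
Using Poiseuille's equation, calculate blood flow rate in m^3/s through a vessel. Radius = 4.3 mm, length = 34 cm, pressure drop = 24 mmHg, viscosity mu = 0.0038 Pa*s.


Q = pi*r^4*dP / (8*mu*L)
r = 0.0043 m, L = 0.34 m
dP = 24 mmHg = 3199.728 Pa
Q = 3.3249e-04 m^3/s


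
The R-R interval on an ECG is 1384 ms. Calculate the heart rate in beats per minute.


HR = 60 / RR_interval(s)
RR = 1384 ms = 1.384 s
HR = 60 / 1.384 = 43.35 bpm


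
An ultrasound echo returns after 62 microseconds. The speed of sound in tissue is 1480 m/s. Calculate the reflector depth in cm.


depth = c * t / 2
t = 62 us = 6.2000e-05 s
depth = 1480 * 6.2000e-05 / 2
depth = 0.04588 m = 4.588 cm


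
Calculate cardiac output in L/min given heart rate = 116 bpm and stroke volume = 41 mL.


CO = HR * SV
CO = 116 * 41 / 1000
CO = 4.756 L/min


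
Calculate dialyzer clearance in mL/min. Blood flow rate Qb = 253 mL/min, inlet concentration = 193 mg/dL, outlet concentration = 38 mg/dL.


K = Qb * (Cb_in - Cb_out) / Cb_in
K = 253 * (193 - 38) / 193
K = 203.2 mL/min


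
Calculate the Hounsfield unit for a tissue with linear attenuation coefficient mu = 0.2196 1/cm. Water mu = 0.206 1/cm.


HU = ((mu_tissue - mu_water) / mu_water) * 1000
HU = ((0.2196 - 0.206) / 0.206) * 1000
HU = 66.02


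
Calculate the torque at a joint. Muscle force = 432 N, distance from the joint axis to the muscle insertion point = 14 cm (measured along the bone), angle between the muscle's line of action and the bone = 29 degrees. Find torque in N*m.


Torque = F * d * sin(theta)   (moment arm = d*sin(theta))
d = 14 cm = 0.14 m
Torque = 432 * 0.14 * sin(29)
Torque = 29.32 N*m


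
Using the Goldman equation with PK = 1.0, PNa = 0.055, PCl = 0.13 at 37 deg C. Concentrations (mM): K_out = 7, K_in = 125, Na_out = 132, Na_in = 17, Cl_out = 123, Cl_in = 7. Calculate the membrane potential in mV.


Vm = (RT/F)*ln((PK*Ko + PNa*Nao + PCl*Cli)/(PK*Ki + PNa*Nai + PCl*Clo))
Numer = 15.17, Denom = 141.925
Vm = -59.76 mV


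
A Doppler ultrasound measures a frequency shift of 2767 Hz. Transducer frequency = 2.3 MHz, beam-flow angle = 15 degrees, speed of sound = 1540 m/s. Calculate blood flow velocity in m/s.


v = fd * c / (2 * f0 * cos(theta))
v = 2767 * 1540 / (2 * 2.3000e+06 * cos(15))
v = 0.959 m/s


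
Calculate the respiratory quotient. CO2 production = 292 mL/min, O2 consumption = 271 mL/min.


RQ = VCO2 / VO2
RQ = 292 / 271
RQ = 1.077


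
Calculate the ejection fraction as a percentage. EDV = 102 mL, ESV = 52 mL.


SV = EDV - ESV = 102 - 52 = 50 mL
EF = SV/EDV * 100 = 50/102 * 100
EF = 49.02%


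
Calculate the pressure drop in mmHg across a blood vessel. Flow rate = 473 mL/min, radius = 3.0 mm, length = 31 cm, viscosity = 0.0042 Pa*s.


dP = 8*mu*L*Q / (pi*r^4)
Q = 473 mL/min = 7.88333e-06 m^3/s
dP = 322.683 Pa = 322.683 / 133.322 mmHg = 2.42 mmHg


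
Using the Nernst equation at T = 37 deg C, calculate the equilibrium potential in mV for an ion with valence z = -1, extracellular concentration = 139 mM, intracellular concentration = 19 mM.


E = (RT/(zF)) * ln(C_out/C_in)
T = 37 + 273.15 = 310.15 K
E = (8.314 * 310.15 / (-1 * 96485)) * ln(139/19)
E = -53.18 mV


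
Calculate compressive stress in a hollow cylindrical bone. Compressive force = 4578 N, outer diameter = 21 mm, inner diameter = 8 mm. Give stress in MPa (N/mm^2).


A = pi*(r_o^2 - r_i^2)
r_o = 10.5 mm, r_i = 4 mm
A = 296.095 mm^2
sigma = F/A = 4578 / 296.095
sigma = 15.46 MPa


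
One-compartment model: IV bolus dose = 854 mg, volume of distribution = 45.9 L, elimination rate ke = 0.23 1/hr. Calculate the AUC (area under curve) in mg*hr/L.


C0 = Dose/Vd = 854/45.9 = 18.6057 mg/L
AUC = C0/ke = 18.6057/0.23
AUC = 80.89 mg*hr/L


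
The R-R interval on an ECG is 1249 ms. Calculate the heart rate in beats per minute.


HR = 60 / RR_interval(s)
RR = 1249 ms = 1.249 s
HR = 60 / 1.249 = 48.04 bpm


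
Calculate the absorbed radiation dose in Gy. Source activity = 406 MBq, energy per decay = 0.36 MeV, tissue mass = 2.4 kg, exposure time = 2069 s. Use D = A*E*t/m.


A = 406 MBq = 4.0600e+08 Bq
E = 0.36 MeV = 5.7672e-14 J
D = A*E*t/m = 4.0600e+08*5.7672e-14*2069/2.4
D = 0.02019 Gy


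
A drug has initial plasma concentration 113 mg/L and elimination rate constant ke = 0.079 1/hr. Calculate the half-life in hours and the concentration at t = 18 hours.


t_half = ln(2) / ke = 0.693147 / 0.079 = 8.774 hr
C(t) = C0 * exp(-ke*t) = 113 * exp(-0.079*18)
C(18) = 27.26 mg/L


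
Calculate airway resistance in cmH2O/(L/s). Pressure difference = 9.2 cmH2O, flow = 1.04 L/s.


R = dP / flow
R = 9.2 / 1.04
R = 8.846 cmH2O/(L/s)


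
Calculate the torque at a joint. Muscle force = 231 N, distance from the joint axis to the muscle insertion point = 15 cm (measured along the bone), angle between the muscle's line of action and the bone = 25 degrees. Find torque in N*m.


Torque = F * d * sin(theta)   (moment arm = d*sin(theta))
d = 15 cm = 0.15 m
Torque = 231 * 0.15 * sin(25)
Torque = 14.64 N*m


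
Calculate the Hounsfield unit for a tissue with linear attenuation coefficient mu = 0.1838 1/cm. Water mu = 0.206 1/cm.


HU = ((mu_tissue - mu_water) / mu_water) * 1000
HU = ((0.1838 - 0.206) / 0.206) * 1000
HU = -107.8


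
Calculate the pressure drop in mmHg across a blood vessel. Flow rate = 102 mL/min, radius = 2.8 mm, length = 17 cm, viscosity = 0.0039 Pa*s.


dP = 8*mu*L*Q / (pi*r^4)
Q = 102 mL/min = 1.7e-06 m^3/s
dP = 46.695 Pa = 46.695 / 133.322 mmHg = 0.3502 mmHg


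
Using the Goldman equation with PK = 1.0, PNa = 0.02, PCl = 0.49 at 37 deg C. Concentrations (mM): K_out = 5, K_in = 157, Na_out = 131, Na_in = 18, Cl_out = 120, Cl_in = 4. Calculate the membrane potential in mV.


Vm = (RT/F)*ln((PK*Ko + PNa*Nao + PCl*Cli)/(PK*Ki + PNa*Nai + PCl*Clo))
Numer = 9.58, Denom = 216.16
Vm = -83.29 mV


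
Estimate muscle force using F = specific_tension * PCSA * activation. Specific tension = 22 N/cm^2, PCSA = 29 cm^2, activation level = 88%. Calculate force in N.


F = sigma * PCSA * activation
F = 22 * 29 * 0.88
F = 561.4 N


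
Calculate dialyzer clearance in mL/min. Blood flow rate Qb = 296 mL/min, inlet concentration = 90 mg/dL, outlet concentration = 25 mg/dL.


K = Qb * (Cb_in - Cb_out) / Cb_in
K = 296 * (90 - 25) / 90
K = 213.8 mL/min


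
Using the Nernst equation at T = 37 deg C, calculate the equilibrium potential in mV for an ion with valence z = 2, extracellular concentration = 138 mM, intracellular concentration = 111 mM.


E = (RT/(zF)) * ln(C_out/C_in)
T = 37 + 273.15 = 310.15 K
E = (8.314 * 310.15 / (2 * 96485)) * ln(138/111)
E = 2.909 mV


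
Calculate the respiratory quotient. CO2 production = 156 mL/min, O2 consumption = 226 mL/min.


RQ = VCO2 / VO2
RQ = 156 / 226
RQ = 0.6903


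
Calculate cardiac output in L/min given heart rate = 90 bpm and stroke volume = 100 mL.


CO = HR * SV
CO = 90 * 100 / 1000
CO = 9 L/min


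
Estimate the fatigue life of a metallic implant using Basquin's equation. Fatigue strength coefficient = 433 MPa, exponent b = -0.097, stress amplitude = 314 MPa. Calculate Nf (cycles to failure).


sigma_a = sigma_f' * (2Nf)^b
2Nf = (sigma_a/sigma_f')^(1/b)
2Nf = (314/433)^(1/-0.097)
2Nf = 27.462801
Nf = 13.73


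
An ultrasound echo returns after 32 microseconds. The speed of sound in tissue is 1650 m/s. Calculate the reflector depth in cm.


depth = c * t / 2
t = 32 us = 3.2000e-05 s
depth = 1650 * 3.2000e-05 / 2
depth = 0.0264 m = 2.64 cm


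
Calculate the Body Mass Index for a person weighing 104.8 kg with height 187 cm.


BMI = weight / height^2
height = 187 cm = 1.87 m
BMI = 104.8 / 1.87^2
BMI = 29.97 kg/m^2


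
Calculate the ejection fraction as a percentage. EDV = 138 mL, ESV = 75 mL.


SV = EDV - ESV = 138 - 75 = 63 mL
EF = SV/EDV * 100 = 63/138 * 100
EF = 45.65%


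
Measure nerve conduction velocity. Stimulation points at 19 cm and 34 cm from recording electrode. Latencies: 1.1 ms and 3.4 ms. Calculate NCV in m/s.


Distance = (34 - 19) / 100 = 0.15 m
dt = (3.4 - 1.1) / 1000 = 0.0023 s
NCV = dist / dt = 65.22 m/s


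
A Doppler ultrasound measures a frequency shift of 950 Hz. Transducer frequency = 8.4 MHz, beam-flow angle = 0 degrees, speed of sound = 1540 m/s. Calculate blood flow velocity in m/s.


v = fd * c / (2 * f0 * cos(theta))
v = 950 * 1540 / (2 * 8.4000e+06 * cos(0))
v = 0.08708 m/s


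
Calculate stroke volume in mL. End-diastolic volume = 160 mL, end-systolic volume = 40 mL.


SV = EDV - ESV
SV = 160 - 40
SV = 120 mL


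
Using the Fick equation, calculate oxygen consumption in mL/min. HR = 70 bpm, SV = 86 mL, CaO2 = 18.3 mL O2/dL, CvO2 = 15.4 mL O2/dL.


CO = HR*SV = 70*86/1000 = 6.02 L/min
a-v O2 diff = 18.3 - 15.4 = 2.9 mL/dL
VO2 = CO * (CaO2-CvO2) * 10 dL/L
VO2 = 6.02 * 2.9 * 10
VO2 = 174.6 mL/min


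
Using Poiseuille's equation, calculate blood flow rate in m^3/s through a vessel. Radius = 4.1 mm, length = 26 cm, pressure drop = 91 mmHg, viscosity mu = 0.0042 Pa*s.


Q = pi*r^4*dP / (8*mu*L)
r = 0.0041 m, L = 0.26 m
dP = 91 mmHg = 12132.302 Pa
Q = 0.001233 m^3/s


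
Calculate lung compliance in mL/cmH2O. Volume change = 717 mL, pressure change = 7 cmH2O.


C = dV / dP
C = 717 / 7
C = 102.4 mL/cmH2O


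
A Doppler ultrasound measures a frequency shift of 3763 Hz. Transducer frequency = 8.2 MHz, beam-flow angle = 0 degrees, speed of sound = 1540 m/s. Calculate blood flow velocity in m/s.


v = fd * c / (2 * f0 * cos(theta))
v = 3763 * 1540 / (2 * 8.2000e+06 * cos(0))
v = 0.3534 m/s


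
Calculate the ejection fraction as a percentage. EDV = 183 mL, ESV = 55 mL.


SV = EDV - ESV = 183 - 55 = 128 mL
EF = SV/EDV * 100 = 128/183 * 100
EF = 69.95%


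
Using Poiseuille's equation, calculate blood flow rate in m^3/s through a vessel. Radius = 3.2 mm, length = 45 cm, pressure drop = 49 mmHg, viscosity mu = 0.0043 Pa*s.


Q = pi*r^4*dP / (8*mu*L)
r = 0.0032 m, L = 0.45 m
dP = 49 mmHg = 6532.778 Pa
Q = 1.3902e-04 m^3/s


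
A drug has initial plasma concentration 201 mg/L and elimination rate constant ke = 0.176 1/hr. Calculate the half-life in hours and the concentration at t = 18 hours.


t_half = ln(2) / ke = 0.693147 / 0.176 = 3.938 hr
C(t) = C0 * exp(-ke*t) = 201 * exp(-0.176*18)
C(18) = 8.46 mg/L


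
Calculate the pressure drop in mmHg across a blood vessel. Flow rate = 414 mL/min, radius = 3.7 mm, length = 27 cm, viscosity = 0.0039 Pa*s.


dP = 8*mu*L*Q / (pi*r^4)
Q = 414 mL/min = 6.9e-06 m^3/s
dP = 98.7213 Pa = 98.7213 / 133.322 mmHg = 0.7405 mmHg


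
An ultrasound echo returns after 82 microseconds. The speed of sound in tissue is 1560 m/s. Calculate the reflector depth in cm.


depth = c * t / 2
t = 82 us = 8.2000e-05 s
depth = 1560 * 8.2000e-05 / 2
depth = 0.06396 m = 6.396 cm


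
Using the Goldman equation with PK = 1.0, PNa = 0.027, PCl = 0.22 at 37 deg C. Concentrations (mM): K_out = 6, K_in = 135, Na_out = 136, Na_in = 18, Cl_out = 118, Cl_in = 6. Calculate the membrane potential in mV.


Vm = (RT/F)*ln((PK*Ko + PNa*Nao + PCl*Cli)/(PK*Ki + PNa*Nai + PCl*Clo))
Numer = 10.992, Denom = 161.446
Vm = -71.81 mV


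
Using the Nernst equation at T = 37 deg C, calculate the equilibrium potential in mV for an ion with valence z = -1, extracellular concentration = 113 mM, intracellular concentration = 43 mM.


E = (RT/(zF)) * ln(C_out/C_in)
T = 37 + 273.15 = 310.15 K
E = (8.314 * 310.15 / (-1 * 96485)) * ln(113/43)
E = -25.82 mV


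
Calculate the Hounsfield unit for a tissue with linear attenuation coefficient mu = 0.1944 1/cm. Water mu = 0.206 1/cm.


HU = ((mu_tissue - mu_water) / mu_water) * 1000
HU = ((0.1944 - 0.206) / 0.206) * 1000
HU = -56.31


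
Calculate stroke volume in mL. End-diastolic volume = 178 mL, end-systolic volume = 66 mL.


SV = EDV - ESV
SV = 178 - 66
SV = 112 mL


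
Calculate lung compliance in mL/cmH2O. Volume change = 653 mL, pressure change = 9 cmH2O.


C = dV / dP
C = 653 / 9
C = 72.56 mL/cmH2O


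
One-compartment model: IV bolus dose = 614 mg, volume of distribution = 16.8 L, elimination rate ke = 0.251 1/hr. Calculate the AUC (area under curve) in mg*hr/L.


C0 = Dose/Vd = 614/16.8 = 36.5476 mg/L
AUC = C0/ke = 36.5476/0.251
AUC = 145.6 mg*hr/L


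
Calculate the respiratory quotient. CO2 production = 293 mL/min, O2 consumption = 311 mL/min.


RQ = VCO2 / VO2
RQ = 293 / 311
RQ = 0.9421


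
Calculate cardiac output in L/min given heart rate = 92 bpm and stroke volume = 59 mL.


CO = HR * SV
CO = 92 * 59 / 1000
CO = 5.428 L/min


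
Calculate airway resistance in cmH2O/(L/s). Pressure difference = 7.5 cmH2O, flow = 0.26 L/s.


R = dP / flow
R = 7.5 / 0.26
R = 28.85 cmH2O/(L/s)


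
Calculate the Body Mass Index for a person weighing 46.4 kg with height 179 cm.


BMI = weight / height^2
height = 179 cm = 1.79 m
BMI = 46.4 / 1.79^2
BMI = 14.48 kg/m^2


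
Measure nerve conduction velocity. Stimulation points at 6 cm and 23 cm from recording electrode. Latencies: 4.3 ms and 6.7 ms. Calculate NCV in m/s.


Distance = (23 - 6) / 100 = 0.17 m
dt = (6.7 - 4.3) / 1000 = 0.0024 s
NCV = dist / dt = 70.83 m/s


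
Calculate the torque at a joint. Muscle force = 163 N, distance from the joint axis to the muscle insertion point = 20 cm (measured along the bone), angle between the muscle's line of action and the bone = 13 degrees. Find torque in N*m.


Torque = F * d * sin(theta)   (moment arm = d*sin(theta))
d = 20 cm = 0.2 m
Torque = 163 * 0.2 * sin(13)
Torque = 7.333 N*m


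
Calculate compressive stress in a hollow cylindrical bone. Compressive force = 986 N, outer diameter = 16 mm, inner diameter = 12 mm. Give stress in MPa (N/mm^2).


A = pi*(r_o^2 - r_i^2)
r_o = 8 mm, r_i = 6 mm
A = 87.9646 mm^2
sigma = F/A = 986 / 87.9646
sigma = 11.21 MPa
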